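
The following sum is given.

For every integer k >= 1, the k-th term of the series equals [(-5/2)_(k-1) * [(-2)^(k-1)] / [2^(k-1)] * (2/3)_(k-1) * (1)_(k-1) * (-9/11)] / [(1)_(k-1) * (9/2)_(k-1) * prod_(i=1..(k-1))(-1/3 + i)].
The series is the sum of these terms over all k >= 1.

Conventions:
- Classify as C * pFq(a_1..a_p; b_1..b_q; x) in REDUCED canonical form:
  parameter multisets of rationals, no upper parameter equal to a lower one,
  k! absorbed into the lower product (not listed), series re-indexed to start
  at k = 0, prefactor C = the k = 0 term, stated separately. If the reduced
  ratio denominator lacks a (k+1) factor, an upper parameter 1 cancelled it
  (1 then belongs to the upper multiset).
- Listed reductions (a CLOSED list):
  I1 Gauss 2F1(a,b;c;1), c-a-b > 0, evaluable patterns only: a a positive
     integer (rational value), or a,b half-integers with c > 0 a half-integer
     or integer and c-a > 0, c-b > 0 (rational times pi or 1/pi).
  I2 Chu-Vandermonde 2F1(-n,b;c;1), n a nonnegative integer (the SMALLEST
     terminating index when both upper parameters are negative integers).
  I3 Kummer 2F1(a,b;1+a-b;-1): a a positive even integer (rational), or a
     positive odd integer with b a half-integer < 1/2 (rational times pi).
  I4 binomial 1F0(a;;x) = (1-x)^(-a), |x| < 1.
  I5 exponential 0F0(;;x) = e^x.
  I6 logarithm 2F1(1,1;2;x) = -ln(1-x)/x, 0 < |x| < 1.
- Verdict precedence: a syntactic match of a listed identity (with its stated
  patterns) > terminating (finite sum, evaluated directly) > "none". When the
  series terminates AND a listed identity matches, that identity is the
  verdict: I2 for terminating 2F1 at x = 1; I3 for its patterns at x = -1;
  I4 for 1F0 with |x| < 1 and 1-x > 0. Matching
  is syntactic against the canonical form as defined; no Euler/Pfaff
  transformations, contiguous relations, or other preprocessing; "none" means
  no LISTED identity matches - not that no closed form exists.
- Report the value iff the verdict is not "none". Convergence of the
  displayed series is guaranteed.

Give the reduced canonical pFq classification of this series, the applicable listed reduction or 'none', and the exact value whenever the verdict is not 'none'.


With C = -9/11: the canonical form is 2F1(-5/2, 1; 9/2; -1). Verdict: the Kummer evaluation I3 matches (x = -1; c = 9/2 equals 1+a-b for upper {-5/2, 1}: listed pattern). Exact value: (-315/704) * pi.

First insight: t_0 = -9/11 here, and the parameter 2/3 appears in both the upper and lower lists and cancels.
Term ratio: r(k) = (-1) * (k-5/2) (k+1) / [(k+9/2) (k+1)] - poly over poly, x = (-1) from leading terms; C = -9/11 at k = 0.


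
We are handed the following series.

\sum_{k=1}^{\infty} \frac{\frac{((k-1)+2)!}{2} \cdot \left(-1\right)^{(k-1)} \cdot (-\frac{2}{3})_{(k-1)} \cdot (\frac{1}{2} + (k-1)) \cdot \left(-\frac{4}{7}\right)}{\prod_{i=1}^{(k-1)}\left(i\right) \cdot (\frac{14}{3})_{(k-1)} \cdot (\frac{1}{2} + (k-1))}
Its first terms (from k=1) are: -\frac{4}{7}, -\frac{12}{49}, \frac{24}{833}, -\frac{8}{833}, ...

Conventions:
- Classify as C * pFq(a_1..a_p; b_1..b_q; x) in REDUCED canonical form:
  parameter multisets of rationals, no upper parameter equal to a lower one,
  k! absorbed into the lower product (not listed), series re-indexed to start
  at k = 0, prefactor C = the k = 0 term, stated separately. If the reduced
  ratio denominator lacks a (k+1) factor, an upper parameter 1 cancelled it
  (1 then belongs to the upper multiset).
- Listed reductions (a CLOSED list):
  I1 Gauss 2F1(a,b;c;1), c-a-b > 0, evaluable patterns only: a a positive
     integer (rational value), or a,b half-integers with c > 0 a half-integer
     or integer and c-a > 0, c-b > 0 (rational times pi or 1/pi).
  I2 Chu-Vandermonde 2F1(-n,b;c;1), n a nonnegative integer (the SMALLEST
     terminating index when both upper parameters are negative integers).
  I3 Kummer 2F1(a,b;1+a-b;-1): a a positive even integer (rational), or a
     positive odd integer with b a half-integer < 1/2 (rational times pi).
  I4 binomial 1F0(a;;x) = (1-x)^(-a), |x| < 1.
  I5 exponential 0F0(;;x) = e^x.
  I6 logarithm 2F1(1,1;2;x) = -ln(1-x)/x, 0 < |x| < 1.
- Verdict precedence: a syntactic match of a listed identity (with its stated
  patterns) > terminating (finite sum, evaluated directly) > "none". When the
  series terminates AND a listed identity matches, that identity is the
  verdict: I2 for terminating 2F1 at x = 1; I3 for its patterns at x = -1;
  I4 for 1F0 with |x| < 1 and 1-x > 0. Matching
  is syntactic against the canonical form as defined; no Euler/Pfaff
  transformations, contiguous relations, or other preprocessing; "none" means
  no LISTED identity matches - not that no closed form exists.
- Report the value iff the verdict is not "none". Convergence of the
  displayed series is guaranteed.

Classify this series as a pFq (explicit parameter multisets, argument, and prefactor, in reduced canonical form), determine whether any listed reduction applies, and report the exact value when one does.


First insight: from the first term -\frac{4}{7}: the factorial ratio (C = -4/7) (k+a-1)!/(a-1)! is a rising factorial (a)_k.
Consecutive-term ratio: r(k) = -1 * (k-\frac{2}{3}) (k+3) / [(k+\frac{14}{3}) (k+1)] - rational in k, leading ratio -1; with t_0 = -\frac{4}{7}, classification follows.

With C = -\frac{4}{7}: the canonical form is 2F1(-\frac{2}{3}, 3; \frac{14}{3}; -1). Verdict: none - this 2F1 at x = -1 matches no listed pattern, and upper {-\frac{2}{3}, 3} holds no stopper.


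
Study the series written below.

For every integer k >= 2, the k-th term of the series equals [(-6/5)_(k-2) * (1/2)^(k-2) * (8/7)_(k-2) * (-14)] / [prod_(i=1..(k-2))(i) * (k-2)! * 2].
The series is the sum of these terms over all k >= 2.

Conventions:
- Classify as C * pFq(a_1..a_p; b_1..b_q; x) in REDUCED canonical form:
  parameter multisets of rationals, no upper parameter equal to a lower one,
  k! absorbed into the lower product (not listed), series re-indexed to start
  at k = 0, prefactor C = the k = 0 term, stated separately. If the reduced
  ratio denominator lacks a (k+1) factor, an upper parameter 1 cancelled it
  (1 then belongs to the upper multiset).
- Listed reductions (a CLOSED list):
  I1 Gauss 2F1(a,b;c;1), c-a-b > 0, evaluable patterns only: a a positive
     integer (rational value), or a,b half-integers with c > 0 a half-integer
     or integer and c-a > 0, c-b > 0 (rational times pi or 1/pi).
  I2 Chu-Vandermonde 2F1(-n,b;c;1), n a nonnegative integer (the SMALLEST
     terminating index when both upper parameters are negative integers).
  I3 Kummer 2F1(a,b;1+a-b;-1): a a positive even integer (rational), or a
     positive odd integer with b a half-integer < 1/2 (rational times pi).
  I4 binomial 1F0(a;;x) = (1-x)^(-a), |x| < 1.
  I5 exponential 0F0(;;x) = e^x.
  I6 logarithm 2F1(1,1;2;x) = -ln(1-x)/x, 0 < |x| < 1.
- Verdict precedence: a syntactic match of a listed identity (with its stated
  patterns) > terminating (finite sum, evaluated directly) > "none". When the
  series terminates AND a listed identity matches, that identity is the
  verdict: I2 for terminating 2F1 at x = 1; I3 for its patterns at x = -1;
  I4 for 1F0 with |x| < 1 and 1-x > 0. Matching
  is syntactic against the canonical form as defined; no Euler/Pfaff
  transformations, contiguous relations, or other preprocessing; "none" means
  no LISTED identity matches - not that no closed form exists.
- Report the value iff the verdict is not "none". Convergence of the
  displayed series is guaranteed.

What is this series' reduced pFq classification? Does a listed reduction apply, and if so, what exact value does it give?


With C = -7: the canonical form is 2F1(-6/5, 8/7; 1; 1/2). Verdict: none. No listed pattern accepts 2F1(-6/5, 8/7; 1; 1/2).

Structural cue: from the first term -7: the denominator's factorial ratio (C = -7, x = 1/2) is a lower Pochhammer.
Term ratio: r(k) = (1/2) * (k-6/5) (k+8/7) / [(k+1) (k+1)] ; factor over Q: parameters, x = (1/2), and C = -7.


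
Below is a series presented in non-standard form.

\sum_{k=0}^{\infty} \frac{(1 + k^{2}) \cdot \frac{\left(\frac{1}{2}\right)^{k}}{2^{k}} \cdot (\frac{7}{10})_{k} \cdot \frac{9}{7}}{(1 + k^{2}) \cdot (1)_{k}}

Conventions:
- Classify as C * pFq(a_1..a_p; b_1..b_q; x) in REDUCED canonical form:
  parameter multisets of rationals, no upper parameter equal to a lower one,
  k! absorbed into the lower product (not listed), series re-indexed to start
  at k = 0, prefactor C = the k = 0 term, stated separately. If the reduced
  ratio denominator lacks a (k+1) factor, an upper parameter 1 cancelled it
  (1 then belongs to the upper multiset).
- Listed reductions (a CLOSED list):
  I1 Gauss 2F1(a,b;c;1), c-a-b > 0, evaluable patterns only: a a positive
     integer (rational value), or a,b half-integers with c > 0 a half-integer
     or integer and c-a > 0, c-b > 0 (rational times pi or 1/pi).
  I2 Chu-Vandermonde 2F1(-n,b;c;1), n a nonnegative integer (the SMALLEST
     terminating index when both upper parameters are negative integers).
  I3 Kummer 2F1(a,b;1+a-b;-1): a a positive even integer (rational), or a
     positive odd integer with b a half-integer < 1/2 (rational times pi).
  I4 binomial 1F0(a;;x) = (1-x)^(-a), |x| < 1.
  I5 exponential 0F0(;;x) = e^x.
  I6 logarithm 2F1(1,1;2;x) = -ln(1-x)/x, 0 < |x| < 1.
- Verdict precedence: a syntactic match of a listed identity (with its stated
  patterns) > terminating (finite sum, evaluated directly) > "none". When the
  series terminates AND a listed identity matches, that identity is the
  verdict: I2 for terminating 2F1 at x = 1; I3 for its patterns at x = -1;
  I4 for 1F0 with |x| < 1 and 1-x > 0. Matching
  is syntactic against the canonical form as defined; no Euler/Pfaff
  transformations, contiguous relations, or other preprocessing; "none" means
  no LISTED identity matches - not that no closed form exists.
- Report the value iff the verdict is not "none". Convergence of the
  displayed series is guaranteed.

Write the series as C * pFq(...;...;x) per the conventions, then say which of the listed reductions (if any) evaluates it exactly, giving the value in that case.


Prefactor \frac{9}{7}, argument \frac{1}{4}: 1F0 with upper {\frac{7}{10}} over lower {-}. Verdict (x = \frac{1}{4}): the I4 binomial reduction applies (the 1F0 binomial series: exponent -7/10, x = \frac{1}{4}). Its exact value is \frac{9}{7} \cdot \left(\frac{3}{4}\right)^{-\frac{7}{10}}.

First insight: t_0 = \frac{9}{7} here, and (1)_k (C = 9/7, x = 1/4) is k! itself.
Ratio: r(k) = \frac{1}{4} * (k+\frac{7}{10}) / [(k+1)] ; factor over Q: parameters, x = \frac{1}{4}, and C = \frac{9}{7}.


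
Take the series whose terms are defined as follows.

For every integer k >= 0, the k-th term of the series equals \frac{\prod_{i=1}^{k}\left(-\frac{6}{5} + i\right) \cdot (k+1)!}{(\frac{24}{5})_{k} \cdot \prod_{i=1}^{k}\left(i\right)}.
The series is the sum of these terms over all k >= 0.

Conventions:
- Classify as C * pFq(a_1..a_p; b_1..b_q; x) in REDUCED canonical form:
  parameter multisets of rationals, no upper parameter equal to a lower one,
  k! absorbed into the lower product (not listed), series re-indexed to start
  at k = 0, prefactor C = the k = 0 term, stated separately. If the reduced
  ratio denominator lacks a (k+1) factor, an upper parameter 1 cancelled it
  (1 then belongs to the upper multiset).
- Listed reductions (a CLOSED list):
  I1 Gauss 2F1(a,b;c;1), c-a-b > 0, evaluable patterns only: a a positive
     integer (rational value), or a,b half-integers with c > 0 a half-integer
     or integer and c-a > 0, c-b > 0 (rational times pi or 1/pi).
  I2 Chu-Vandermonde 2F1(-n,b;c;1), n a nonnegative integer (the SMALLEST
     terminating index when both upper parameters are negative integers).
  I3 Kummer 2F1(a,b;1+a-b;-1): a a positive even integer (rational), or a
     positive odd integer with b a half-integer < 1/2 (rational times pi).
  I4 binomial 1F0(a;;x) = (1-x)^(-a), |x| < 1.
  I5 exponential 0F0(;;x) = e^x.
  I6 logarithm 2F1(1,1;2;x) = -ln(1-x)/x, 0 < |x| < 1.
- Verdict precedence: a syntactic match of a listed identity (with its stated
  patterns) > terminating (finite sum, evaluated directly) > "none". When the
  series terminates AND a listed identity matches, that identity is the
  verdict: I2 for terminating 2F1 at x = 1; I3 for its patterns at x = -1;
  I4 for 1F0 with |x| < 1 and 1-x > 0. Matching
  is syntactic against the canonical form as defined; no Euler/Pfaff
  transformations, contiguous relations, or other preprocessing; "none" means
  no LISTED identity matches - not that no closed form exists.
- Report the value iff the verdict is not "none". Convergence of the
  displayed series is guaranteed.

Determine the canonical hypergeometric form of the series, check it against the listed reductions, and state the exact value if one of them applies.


Key step: t_0 = 1 here, and the product of the first k integers (C = 1, x = 1) is k!.
Ratio: r(k) = 1 * (k-\frac{1}{5}) (k+2) / [(k+\frac{24}{5}) (k+1)] - rational in k. x = 1; t_0 = 1; negate the roots.

x = 1 here; the reduced form reads 2F1, upper {-\frac{1}{5}, 2}, lower {\frac{24}{5}}, C = 1. Verdict: the Gauss summation I1 matches (x = 1: the Gamma ratio telescopes since c-a-b = 3 > 0 and a = 2 in Z>0). Hence: \frac{133}{150}.


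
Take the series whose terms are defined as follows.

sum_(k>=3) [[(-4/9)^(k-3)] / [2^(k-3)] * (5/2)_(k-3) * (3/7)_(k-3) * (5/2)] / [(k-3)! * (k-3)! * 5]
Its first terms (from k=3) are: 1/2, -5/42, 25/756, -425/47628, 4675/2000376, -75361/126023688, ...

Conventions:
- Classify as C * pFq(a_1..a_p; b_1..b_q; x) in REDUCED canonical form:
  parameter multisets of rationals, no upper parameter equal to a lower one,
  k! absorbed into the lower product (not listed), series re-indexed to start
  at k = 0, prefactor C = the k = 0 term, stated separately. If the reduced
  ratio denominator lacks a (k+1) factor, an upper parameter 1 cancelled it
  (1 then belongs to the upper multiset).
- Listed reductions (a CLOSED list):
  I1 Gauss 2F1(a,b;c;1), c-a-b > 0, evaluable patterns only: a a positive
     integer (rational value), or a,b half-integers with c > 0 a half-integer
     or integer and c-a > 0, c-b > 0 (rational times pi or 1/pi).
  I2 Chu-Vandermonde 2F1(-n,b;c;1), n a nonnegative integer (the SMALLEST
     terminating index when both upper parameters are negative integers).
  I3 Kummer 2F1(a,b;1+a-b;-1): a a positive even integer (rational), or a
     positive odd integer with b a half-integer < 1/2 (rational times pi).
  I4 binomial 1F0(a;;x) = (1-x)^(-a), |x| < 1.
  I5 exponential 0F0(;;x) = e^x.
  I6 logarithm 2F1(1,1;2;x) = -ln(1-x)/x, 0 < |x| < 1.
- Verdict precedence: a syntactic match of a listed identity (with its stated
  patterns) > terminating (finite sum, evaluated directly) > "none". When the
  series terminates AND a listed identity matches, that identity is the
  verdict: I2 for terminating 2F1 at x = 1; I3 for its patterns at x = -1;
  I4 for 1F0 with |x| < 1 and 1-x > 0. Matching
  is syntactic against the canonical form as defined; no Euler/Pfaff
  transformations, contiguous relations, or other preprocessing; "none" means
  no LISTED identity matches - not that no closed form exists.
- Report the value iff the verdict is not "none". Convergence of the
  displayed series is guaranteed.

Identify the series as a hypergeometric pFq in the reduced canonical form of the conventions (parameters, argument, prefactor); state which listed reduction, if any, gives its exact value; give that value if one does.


Canonical form: C = 1/2 times 2F1 with upper {3/7, 5/2}, lower {1}, x = -2/9. Verdict: none. A 2F1 with upper {3/7, 5/2} fits none of I1-I6 at x = -2/9; the sum runs forever.

The tell: t_0 = 1/2 here, and the constant factors (C = 1/2) combine into one prefactor.
Ratio: r(k) = (-2/9) * (k+3/7) (k+5/2) / [(k+1) (k+1)] - rational in k. x = (-2/9); t_0 = 1/2; negate the roots.


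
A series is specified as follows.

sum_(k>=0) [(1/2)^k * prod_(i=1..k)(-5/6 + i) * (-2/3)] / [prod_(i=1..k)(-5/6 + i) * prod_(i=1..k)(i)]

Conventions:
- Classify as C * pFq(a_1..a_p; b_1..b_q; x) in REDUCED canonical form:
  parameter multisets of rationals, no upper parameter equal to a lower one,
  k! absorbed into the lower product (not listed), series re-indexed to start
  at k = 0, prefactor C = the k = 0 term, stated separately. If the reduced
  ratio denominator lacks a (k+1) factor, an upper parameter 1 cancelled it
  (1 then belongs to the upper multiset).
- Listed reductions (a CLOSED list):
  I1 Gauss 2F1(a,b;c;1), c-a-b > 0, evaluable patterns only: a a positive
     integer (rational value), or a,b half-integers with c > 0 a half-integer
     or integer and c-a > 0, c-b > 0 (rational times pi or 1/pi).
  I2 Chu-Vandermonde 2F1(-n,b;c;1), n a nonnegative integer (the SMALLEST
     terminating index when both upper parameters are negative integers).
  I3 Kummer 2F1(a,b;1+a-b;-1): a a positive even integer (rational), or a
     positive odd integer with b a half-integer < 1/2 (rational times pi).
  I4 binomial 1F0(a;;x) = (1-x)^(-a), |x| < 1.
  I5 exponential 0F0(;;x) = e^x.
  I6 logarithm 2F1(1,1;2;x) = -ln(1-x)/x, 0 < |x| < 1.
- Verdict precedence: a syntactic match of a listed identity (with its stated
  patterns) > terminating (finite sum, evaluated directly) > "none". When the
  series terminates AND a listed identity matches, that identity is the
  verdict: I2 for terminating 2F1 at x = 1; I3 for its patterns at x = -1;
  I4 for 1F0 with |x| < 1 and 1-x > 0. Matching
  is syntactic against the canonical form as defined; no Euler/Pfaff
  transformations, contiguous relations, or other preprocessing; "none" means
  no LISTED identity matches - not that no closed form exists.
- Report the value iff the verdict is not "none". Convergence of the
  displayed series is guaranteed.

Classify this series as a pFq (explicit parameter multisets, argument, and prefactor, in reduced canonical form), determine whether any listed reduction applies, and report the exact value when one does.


First insight: x = (1/2) and the product of the first k integers (prefactor -2/3) is k!.
Consecutive-term ratio: r(k) = (1/2) * 1 / [(k+1)] - rational in k, leading ratio (1/2); with t_0 = -2/3, classification follows.

Canonical form: C = -2/3 times 0F0 with upper {-}, lower {-}, x = 1/2. Verdict: the I5 exponential reduction matches (the 0F0 exponential series at x = 1/2). Value: (-2/3) * e^(1/2).


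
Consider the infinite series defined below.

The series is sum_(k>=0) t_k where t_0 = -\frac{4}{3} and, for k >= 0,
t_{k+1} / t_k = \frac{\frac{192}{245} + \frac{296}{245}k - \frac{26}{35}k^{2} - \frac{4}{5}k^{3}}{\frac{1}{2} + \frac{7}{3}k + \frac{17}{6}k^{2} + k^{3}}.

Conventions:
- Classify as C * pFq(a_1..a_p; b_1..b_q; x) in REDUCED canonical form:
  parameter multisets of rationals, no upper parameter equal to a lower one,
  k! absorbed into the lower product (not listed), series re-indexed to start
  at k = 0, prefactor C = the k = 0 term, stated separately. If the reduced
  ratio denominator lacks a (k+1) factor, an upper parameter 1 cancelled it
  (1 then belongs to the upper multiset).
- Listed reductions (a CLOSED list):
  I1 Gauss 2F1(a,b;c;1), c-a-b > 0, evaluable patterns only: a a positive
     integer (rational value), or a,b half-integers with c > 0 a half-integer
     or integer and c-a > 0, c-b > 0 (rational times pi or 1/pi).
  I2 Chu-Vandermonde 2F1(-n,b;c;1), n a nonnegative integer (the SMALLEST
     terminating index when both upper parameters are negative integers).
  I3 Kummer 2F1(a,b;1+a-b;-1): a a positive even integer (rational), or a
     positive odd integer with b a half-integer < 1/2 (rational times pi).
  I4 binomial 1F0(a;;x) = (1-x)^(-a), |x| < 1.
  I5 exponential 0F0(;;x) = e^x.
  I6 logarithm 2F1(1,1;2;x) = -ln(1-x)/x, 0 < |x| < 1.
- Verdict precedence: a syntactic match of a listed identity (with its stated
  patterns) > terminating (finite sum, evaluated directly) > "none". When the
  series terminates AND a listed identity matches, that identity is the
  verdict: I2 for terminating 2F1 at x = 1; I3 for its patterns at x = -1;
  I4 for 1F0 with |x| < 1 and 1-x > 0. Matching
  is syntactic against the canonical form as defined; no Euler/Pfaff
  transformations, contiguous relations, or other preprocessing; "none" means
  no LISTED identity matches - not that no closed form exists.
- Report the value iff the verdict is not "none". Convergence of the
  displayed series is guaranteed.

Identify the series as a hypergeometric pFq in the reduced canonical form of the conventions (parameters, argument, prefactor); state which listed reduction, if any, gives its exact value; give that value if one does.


With C = -\frac{4}{3}: the canonical form is 2F1(-\frac{8}{7}, \frac{4}{7}; \frac{1}{3}; -\frac{4}{5}). Verdict: none - this 2F1 at x = -\frac{4}{5} matches no listed pattern, and upper {-\frac{8}{7}, \frac{4}{7}} holds no stopper.

First insight: with t_0 = -\frac{4}{3}, factor the ratio over Q (prefactor -4/3): negated roots = parameters.
Term ratio: r(k) = -\frac{4}{5} * (k-\frac{8}{7}) (k+\frac{4}{7}) / [(k+\frac{1}{3}) (k+1)] - poly over poly, x = -\frac{4}{5} from leading terms; C = -\frac{4}{3} at k = 0.


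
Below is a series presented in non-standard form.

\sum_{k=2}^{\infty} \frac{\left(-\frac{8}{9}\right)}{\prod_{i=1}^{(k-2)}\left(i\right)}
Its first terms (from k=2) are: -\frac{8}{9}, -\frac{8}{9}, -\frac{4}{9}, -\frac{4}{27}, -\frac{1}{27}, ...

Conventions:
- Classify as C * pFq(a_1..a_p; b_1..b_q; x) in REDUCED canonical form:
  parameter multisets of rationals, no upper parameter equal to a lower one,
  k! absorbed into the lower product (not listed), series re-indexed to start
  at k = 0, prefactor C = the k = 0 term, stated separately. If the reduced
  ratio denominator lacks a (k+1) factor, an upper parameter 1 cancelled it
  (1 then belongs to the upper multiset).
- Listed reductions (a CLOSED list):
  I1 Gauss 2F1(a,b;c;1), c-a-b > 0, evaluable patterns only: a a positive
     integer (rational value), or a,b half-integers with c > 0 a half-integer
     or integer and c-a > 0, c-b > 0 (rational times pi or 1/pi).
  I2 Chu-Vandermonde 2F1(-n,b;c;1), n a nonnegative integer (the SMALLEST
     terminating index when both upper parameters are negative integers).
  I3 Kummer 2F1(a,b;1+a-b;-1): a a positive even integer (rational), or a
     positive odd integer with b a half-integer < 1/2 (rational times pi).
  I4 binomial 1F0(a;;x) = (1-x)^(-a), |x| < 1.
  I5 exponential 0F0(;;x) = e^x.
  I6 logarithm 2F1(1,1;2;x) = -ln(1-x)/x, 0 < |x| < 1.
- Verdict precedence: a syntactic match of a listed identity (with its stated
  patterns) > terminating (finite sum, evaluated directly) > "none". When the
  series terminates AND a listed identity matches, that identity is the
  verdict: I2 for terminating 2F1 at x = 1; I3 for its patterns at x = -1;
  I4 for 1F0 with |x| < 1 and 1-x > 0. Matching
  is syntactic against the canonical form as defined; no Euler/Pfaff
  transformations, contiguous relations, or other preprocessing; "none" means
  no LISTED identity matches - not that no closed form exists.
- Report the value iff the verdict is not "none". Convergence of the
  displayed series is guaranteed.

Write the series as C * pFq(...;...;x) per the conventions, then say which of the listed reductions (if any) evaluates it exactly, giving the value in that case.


Prefactor -\frac{8}{9}, argument 1: 0F0 with upper {-} over lower {-}. Verdict (x = 1): the exponential series (I5) applies (the 0F0 exponential series at x = 1). Its exact value is \left(-\frac{8}{9}\right) \cdot e^{1}.

The tell: from the first term -\frac{8}{9}: the product of the first k integers (prefactor -8/9) is k!.
Ratio: r(k) = 1 * 1 / [(k+1)] - rational in k. x = 1; t_0 = -\frac{8}{9}; negate the roots.


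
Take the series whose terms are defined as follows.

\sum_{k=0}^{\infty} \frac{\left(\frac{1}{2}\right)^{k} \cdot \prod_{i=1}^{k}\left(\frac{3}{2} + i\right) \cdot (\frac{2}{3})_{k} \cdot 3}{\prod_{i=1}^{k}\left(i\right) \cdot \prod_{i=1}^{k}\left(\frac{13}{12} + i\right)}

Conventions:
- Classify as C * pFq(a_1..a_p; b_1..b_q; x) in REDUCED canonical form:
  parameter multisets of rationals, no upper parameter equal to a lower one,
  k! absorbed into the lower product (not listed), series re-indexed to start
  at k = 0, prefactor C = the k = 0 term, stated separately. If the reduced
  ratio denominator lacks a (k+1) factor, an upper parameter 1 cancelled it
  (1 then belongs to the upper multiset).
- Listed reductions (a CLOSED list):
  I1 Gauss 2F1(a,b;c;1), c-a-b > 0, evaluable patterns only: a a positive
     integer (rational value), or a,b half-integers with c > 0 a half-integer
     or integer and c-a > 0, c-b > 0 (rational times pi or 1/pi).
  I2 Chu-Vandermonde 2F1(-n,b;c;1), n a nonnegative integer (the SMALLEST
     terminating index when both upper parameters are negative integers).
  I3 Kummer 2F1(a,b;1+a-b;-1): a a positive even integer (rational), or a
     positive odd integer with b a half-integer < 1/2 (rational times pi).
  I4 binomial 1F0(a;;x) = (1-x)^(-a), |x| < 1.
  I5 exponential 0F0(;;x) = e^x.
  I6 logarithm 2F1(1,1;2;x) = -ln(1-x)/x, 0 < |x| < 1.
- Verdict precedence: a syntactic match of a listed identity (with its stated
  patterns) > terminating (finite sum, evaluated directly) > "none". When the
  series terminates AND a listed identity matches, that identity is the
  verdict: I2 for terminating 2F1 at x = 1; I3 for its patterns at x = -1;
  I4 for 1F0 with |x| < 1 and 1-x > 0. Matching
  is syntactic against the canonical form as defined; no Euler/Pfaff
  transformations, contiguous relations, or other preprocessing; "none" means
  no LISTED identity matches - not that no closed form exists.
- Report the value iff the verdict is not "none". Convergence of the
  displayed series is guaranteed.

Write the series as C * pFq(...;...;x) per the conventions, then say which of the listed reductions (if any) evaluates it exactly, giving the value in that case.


The series (x = \frac{1}{2}) is 2F1: upper {\frac{2}{3}, \frac{5}{2}}, lower {\frac{25}{12}}, prefactor 3. Verdict: none - this 2F1 at x = \frac{1}{2} matches no listed pattern, and upper {\frac{2}{3}, \frac{5}{2}} holds no stopper.

First insight: t_0 being 3, the lower running product (prefactor 3) is a rising factorial.
Consecutive-term ratio: r(k) = \frac{1}{2} * (k+\frac{2}{3}) (k+\frac{5}{2}) / [(k+\frac{25}{12}) (k+1)] - rational; roots negated = parameters, x = \frac{1}{2}, C = 3.


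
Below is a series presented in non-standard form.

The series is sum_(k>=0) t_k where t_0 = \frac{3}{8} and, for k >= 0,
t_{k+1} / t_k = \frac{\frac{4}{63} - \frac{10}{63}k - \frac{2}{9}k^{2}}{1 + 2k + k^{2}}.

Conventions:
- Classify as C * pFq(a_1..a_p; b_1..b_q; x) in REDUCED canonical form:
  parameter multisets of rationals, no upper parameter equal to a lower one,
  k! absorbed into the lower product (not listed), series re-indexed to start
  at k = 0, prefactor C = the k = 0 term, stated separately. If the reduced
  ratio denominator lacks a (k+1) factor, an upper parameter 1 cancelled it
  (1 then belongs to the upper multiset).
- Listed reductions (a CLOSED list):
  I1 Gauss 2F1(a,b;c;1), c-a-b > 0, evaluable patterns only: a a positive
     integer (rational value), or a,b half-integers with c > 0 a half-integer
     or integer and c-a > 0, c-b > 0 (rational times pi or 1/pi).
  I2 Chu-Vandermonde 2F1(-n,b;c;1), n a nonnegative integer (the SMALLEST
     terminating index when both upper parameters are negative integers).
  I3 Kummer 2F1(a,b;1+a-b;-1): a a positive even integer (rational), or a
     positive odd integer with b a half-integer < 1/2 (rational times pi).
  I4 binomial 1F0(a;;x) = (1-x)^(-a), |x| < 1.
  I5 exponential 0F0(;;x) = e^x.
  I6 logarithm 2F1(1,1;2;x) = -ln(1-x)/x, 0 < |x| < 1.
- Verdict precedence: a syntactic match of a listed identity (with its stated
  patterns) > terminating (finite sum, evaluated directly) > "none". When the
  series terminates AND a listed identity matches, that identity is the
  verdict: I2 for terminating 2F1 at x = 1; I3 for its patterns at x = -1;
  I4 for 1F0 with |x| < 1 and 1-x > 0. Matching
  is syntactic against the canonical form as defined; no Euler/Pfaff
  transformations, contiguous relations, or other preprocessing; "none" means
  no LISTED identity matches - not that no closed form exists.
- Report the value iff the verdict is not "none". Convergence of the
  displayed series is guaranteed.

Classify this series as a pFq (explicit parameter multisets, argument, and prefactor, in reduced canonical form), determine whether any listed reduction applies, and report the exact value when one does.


The series (x = -\frac{2}{9}) is 1F0: upper {-\frac{2}{7}}, lower {-}, prefactor \frac{3}{8}. Verdict: this is the binomial series (I4) (the 1F0 binomial series: exponent 2/7, x = -\frac{2}{9}). Value: \frac{3}{8} \cdot \left(\frac{11}{9}\right)^{\frac{2}{7}}.

Key step: with t_0 = \frac{3}{8}, factor the ratio over Q (C = 3/8, x = -2/9): negated roots = parameters.
Step ratio: r(k) = -\frac{2}{9} * (k-\frac{2}{7}) / [(k+1)] - rational; roots negated = parameters, x = -\frac{2}{9}, C = \frac{3}{8}.


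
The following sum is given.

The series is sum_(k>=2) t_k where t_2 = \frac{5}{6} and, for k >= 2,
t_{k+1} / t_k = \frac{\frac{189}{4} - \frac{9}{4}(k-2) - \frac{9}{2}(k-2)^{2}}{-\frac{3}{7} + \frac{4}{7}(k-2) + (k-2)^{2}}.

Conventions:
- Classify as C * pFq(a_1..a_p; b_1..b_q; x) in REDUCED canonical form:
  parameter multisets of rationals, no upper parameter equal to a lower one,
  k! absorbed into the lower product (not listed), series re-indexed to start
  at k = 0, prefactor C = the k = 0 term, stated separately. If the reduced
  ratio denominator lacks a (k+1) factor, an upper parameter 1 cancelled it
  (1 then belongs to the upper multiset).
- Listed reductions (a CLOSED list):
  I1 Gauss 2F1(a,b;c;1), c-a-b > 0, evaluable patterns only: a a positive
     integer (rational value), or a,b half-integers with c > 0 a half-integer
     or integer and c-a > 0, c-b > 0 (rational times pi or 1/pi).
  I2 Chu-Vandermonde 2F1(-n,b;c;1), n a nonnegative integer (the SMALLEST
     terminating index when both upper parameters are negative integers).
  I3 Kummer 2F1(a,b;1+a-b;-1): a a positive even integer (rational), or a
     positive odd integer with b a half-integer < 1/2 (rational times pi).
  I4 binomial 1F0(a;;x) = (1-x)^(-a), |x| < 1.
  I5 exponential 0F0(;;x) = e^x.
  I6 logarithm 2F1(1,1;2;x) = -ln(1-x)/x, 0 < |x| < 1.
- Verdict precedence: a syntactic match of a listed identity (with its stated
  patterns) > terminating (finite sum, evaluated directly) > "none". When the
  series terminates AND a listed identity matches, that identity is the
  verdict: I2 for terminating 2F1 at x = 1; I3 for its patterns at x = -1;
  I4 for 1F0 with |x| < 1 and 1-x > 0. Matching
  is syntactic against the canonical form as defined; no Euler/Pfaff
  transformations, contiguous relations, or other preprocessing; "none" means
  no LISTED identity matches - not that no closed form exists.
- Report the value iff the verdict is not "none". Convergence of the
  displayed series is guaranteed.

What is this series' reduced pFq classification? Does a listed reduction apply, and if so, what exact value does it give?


At argument -\frac{9}{2}: a 2F1 with upper {-3, \frac{7}{2}}, lower {-\frac{3}{7}}, scaled by C = \frac{5}{6}. Verdict: terminating (-3 upstairs). 4 nonzero terms in all; added directly. Exact value: -\frac{31395715}{1536}.

The tell: x = -\frac{9}{2} and factor the ratio over Q (C = 5/6): negated roots = parameters.
Term ratio: r(k) = -\frac{9}{2} * (k-3) (k+\frac{7}{2}) / [(k-\frac{3}{7}) (k+1)] - rational; roots negated = parameters, x = -\frac{9}{2}, C = \frac{5}{6}.


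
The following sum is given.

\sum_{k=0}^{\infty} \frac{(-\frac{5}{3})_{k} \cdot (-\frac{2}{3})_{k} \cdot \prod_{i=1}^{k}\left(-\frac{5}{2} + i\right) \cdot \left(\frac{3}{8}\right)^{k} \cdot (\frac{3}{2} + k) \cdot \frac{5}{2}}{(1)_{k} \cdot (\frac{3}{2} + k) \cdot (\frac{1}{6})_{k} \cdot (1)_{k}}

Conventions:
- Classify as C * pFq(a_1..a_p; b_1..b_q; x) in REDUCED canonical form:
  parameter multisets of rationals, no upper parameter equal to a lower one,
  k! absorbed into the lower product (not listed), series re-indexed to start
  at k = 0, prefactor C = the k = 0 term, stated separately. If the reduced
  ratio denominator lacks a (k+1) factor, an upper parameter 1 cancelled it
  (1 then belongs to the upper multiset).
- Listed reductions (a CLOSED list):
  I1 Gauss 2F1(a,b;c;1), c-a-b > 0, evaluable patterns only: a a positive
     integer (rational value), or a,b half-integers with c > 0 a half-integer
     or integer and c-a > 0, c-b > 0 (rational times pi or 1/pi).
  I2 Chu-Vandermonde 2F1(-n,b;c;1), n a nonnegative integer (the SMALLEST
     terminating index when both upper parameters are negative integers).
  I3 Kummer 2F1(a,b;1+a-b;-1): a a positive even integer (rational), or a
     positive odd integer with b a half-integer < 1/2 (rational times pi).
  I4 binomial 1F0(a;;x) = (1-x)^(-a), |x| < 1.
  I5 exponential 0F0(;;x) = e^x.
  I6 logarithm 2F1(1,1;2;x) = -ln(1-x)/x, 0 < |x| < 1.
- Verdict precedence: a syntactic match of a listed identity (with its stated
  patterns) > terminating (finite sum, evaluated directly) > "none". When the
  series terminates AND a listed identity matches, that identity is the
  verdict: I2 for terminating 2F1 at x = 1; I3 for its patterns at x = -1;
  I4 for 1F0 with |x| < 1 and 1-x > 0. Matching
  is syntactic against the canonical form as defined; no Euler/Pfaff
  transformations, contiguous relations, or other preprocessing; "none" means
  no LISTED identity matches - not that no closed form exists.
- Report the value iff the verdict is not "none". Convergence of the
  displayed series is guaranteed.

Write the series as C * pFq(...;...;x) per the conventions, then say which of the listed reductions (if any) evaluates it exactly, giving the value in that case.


The series (x = \frac{3}{8}) is 3F2: upper {-\frac{5}{3}, -\frac{3}{2}, -\frac{2}{3}}, lower {\frac{1}{6}, 1}, prefactor \frac{5}{2}. Verdict: none - this 3F2 at x = \frac{3}{8} matches no listed pattern, and upper {-\frac{5}{3}, -\frac{3}{2}, -\frac{2}{3}} holds no stopper.

Key observation: from the first term \frac{5}{2}: the factor k + 3/2 cancels (top and bottom), leaving prefactor 5/2.
Consecutive-term ratio: r(k) = \frac{3}{8} * (k-\frac{5}{3}) (k-\frac{3}{2}) (k-\frac{2}{3}) / [(k+\frac{1}{6}) (k+1) (k+1)] - rational in k, leading ratio \frac{3}{8}; with t_0 = \frac{5}{2}, classification follows.


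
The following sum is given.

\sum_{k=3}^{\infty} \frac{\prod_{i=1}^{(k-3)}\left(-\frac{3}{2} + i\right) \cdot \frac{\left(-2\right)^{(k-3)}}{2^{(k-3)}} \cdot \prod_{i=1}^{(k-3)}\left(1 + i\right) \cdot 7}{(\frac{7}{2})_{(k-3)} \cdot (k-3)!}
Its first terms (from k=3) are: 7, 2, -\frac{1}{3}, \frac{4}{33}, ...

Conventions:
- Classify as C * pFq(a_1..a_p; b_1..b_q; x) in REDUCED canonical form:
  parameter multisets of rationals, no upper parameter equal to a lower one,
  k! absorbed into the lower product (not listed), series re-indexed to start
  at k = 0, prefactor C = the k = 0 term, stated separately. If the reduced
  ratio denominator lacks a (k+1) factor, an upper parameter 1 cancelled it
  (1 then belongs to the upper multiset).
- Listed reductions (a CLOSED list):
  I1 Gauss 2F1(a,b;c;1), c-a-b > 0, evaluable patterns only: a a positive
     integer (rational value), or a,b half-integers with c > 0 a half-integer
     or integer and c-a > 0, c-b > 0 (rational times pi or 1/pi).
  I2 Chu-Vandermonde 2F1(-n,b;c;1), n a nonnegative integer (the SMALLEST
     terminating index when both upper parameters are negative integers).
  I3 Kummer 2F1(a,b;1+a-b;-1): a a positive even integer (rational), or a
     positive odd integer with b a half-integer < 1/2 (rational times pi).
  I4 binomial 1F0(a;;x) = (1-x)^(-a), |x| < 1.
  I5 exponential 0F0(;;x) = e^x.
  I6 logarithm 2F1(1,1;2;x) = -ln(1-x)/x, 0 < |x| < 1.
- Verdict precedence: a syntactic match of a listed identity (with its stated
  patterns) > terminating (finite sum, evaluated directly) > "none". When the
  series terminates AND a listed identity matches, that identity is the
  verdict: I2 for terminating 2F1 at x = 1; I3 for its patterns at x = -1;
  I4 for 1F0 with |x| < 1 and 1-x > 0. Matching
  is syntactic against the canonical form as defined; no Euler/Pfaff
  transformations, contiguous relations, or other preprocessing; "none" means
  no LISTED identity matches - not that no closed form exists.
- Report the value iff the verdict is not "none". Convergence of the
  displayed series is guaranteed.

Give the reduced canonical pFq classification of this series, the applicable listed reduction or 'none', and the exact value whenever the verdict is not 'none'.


Classification (C = 7): 2F1 with upper {-\frac{1}{2}, 2}, lower {\frac{7}{2}}, argument x = -1. Verdict: this is Kummer (I3) (x = -1; c = \frac{7}{2} equals 1+a-b for upper {-\frac{1}{2}, 2}: listed pattern). Sum: \frac{35}{4}.

Structural cue: from the first term 7: the running product (C = 7, x = -1) telescopes to a rising factorial.
Ratio: r(k) = -1 * (k-\frac{1}{2}) (k+2) / [(k+\frac{7}{2}) (k+1)] - rational in k. x = -1; t_0 = 7; negate the roots.


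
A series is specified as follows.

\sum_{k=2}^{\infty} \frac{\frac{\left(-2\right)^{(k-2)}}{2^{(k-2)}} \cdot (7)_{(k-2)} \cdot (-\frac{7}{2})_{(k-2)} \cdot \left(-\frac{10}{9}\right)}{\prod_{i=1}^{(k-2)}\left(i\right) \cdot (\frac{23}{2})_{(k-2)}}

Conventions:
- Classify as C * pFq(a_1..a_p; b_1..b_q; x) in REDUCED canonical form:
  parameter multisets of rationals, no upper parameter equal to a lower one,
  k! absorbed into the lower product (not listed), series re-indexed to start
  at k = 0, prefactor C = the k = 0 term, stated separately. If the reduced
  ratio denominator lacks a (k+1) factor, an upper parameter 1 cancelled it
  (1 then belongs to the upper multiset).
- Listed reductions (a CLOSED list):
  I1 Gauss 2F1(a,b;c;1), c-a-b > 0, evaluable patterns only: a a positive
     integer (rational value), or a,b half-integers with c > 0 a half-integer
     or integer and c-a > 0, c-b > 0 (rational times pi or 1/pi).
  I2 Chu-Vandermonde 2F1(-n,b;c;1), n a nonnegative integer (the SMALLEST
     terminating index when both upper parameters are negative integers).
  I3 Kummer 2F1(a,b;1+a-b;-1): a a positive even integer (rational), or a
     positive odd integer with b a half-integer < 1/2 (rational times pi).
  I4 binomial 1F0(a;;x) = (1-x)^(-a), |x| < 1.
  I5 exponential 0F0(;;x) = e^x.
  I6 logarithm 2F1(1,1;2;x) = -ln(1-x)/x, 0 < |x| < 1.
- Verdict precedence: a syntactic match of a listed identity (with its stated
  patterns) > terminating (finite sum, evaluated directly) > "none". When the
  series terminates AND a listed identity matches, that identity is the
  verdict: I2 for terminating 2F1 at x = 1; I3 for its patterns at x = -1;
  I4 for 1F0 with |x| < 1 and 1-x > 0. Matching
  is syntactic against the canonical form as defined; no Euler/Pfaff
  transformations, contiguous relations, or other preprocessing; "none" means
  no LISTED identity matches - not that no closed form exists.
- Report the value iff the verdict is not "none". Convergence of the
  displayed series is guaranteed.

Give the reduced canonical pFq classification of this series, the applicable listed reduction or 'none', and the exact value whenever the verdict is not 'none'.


The series (x = -1) is 2F1: upper {-\frac{7}{2}, 7}, lower {\frac{23}{2}}, prefactor -\frac{10}{9}. Verdict: Kummer's theorem (I3) matches (x = -1; c = \frac{23}{2} equals 1+a-b for upper {-\frac{7}{2}, 7}: listed pattern). Exact value: \left(-\frac{8083075}{4194304}\right) \cdot \pi.

Key observation: t_0 being -\frac{10}{9}, the product of the first k integers (C = -10/9) is k!.
Term ratio: r(k) = -1 * (k-\frac{7}{2}) (k+7) / [(k+\frac{23}{2}) (k+1)] - poly over poly, x = -1 from leading terms; C = -\frac{10}{9} at k = 0.


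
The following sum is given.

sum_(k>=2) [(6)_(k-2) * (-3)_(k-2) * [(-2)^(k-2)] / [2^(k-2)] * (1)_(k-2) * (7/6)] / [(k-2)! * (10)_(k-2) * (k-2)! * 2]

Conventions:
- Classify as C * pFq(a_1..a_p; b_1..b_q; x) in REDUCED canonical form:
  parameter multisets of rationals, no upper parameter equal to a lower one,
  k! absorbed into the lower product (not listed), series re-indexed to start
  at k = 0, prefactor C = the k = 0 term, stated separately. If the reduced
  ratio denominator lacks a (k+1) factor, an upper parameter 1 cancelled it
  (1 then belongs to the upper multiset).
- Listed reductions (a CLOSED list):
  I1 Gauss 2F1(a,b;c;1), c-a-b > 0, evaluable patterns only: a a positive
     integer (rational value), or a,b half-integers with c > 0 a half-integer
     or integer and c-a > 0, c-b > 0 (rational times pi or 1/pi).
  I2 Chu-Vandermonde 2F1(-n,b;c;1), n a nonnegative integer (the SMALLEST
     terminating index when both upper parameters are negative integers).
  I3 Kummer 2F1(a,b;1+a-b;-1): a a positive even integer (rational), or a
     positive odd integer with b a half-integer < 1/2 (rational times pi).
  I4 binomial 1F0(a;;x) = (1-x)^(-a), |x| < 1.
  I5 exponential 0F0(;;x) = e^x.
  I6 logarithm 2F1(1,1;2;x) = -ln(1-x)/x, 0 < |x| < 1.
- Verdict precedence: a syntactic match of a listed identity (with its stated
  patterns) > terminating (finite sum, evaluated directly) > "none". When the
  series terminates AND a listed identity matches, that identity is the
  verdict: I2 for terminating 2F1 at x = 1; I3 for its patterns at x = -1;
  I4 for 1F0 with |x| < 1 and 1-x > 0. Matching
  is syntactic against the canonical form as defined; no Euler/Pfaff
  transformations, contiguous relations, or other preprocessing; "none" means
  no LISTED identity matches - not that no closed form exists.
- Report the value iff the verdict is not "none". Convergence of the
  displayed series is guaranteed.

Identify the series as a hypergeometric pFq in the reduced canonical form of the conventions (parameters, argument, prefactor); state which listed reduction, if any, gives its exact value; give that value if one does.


x = -1 here; the reduced form reads 2F1, upper {-3, 6}, lower {10}, C = 7/12. Verdict: Kummer (I3) applies (x = -1; c = 10 equals 1+a-b for upper {-3, 6}: listed pattern). Its exact value is 49/20.

Key observation: x = (-1) and the parameter 1 appears in both the upper and lower lists and cancels.
Step ratio: r(k) = (-1) * (k-3) (k+6) / [(k+10) (k+1)] - rational in k. x = (-1); t_0 = 7/12; negate the roots.
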